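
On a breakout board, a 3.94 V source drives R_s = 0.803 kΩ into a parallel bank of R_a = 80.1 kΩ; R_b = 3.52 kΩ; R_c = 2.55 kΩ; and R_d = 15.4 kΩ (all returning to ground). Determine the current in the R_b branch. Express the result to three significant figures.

I ≈ 0.697 mA

Parallel bank: R_p = 1/(1/80.1 + 1/3.52 + 1/2.55 + 1/15.4) = 1.327 kΩ.
Node voltage V_A = V_DC · R_p/(R_s + R_p) = 3.94 × 0.6230 = 2.455 V.
Branch current I = V_A/R_b = 2.455/3.52 = 0.6973 mA.
(Check via current divider: I_total = 1.850 mA; share G_k/ΣG = 0.3769 → same result.)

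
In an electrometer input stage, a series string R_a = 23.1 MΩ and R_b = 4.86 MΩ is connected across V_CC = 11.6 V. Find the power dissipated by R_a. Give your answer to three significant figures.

P ≈ 3.98 µW

The common current is I = 11.6/27.96 = 0.4149 µA.
P(R_a) = I²·R_a = (0.4149)² × 23.1 = 3.976 µW.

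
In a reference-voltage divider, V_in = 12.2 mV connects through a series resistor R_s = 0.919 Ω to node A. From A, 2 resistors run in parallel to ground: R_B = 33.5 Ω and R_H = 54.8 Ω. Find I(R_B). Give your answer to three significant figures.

I ≈ 0.349 mA

Parallel bank: R_p = 1/(1/33.5 + 1/54.8) = 20.79 Ω.
Node voltage V_A = V_in · R_p/(R_s + R_p) = 12.2 × 0.9577 = 11.68 mV.
I(R_B) = V_A / R_B = 11.68/33.5 = 0.3488 mA.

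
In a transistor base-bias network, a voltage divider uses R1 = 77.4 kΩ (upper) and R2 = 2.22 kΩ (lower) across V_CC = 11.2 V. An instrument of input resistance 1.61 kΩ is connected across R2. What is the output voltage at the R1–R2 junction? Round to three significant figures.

R2 ‖ R_L = (2.22 × 1.61)/(2.22 + 1.61) = 0.9332 kΩ.
Now apply the divider: V_out = 11.2 × 0.01191 = 0.1334 V.

V_out ≈ 0.133 V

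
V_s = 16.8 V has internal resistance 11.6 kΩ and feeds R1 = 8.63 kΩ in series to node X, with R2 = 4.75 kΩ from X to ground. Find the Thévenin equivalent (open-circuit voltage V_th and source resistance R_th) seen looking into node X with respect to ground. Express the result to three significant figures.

V_th ≈ 3.19 V, R_th ≈ 3.85 kΩ

R1' = 11.6 + 8.63 = 20.23 kΩ (source resistance + R1).
With X open, the divider is unloaded: V_th = 16.8 × 4.75/24.98 = 3.195 V.
With V_s suppressed (replaced by a short), R_th = R1' ‖ R2 = (20.23 × 4.75)/(20.23 + 4.75) = 3.847 kΩ.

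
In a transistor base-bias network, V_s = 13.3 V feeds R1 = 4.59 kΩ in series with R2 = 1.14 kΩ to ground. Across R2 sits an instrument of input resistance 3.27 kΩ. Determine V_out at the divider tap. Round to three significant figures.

R2 ‖ R_L = (1.14 × 3.27)/(1.14 + 3.27) = 0.8453 kΩ.
Now apply the divider: V_out = 13.3 × 0.1555 = 2.068 V.
(Unloaded it would be 2.65 V; the load pulls it down.)

V_out ≈ 2.07 V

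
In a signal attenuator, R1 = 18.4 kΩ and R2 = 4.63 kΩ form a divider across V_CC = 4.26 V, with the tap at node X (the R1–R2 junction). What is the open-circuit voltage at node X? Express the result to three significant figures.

V_th ≈ 0.856 V

Open-circuit (no load on X): V_th = V_CC · R2/(R1 + R2) = 4.26 × 4.63/(18.40 + 4.63) = 0.8564 V.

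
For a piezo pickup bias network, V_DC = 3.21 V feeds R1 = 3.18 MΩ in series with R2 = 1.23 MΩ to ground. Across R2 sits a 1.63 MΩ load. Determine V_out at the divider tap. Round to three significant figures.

R2 ‖ R_L = (1.23 × 1.63)/(1.23 + 1.63) = 0.7010 MΩ.
Now apply the divider: V_out = 3.21 × 0.1806 = 0.5798 V.

V_out ≈ 0.580 V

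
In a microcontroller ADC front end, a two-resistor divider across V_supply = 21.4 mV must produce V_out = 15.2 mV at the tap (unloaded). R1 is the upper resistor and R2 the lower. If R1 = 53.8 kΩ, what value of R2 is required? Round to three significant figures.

R2 ≈ 132 kΩ

The divider ratio is R2/(R1+R2) = 15.2/21.4 = 0.7103.
So R2 = R1 · V_out/(V_supply − V_out) = 53.8 × 15.2/(21.4 − 15.2) = 53.8 × 2.452 = 131.9 kΩ.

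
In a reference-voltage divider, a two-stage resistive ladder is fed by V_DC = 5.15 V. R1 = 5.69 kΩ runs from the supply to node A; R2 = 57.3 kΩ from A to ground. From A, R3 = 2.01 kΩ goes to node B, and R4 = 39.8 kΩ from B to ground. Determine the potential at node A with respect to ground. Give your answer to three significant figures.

V_A ≈ 4.17 V

The second stage (R3 + R4 = 41.81 kΩ) loads node A in parallel with R2.
Effective lower resistance at A: R2 ‖ 41.81 = 24.17 kΩ.
So V_A = 5.15 × 0.8095 = 4.169 V.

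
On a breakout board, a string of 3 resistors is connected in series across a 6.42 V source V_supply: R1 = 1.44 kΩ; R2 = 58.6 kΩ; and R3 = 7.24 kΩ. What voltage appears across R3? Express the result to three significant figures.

ΣR = 1.44 + 58.6 + 7.24 = 67.28 kΩ.
By the voltage-divider rule, V = 6.42 × 7.240/67.28 = 0.6909 V.

V ≈ 0.691 V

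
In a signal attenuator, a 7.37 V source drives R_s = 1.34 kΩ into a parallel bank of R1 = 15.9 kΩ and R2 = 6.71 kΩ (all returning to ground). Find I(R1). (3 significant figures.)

I ≈ 0.361 mA

Parallel bank: R_p = 1/(1/15.9 + 1/6.71) = 4.719 kΩ.
V_A by voltage divider: V_A = 7.37 × 4.719/(1.34 + 4.719) = 5.740 V.
Branch current I = V_A/R1 = 5.740/15.9 = 0.3610 mA.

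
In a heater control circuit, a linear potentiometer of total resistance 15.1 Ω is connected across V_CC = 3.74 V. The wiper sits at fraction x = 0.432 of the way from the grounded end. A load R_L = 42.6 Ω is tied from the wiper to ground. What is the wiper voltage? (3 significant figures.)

The pot divides into 8.577 Ω above the wiper and 6.523 Ω below.
Lower segment in parallel with the load: 6.523 ‖ 42.6 = 5.657 Ω.
V_out = 3.74 × 5.657/(8.577 + 5.657) = 1.486 V.

V_out ≈ 1.49 V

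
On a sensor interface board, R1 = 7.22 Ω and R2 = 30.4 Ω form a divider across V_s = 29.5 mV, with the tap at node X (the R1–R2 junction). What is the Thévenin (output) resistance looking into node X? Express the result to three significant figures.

Looking into X with the source shorted: R_th = R1·R2/(R1+R2) = 7.220 × 30.4/37.62 = 5.834 Ω.

R_th ≈ 5.83 Ω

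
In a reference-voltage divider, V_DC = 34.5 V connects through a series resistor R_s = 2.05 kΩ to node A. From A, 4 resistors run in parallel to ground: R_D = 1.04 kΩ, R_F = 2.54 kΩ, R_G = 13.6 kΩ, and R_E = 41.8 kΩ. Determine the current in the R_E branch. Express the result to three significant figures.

Combine the parallel branches: R_p = (1/1.04 + 1/2.54 + 1/13.6 + 1/41.8)⁻¹ = 0.6884 kΩ.
V_A by voltage divider: V_A = 34.5 × 0.6884/(2.05 + 0.6884) = 8.673 V.
I(R_E) = V_A / R_E = 8.673/41.8 = 0.2075 mA.
(Equivalently: I_total = 12.60 mA, then current-divider fraction G_k/ΣG = 0.01647.)

I ≈ 0.207 mA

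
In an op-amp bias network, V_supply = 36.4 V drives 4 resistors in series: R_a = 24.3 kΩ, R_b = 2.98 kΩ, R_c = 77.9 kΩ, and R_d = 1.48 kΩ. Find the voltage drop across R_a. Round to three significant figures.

V ≈ 8.29 V

Series total: ΣR = 24.3 + 2.98 + 77.9 + 1.48 = 106.7 kΩ.
By the voltage-divider rule, V = 36.4 × 24.30/106.7 = 8.293 V.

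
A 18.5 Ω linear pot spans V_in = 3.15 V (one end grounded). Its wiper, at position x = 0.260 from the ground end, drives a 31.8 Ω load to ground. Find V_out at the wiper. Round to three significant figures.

The pot divides into 13.69 Ω above the wiper and 4.810 Ω below.
Lower segment in parallel with the load: 4.810 ‖ 31.8 = 4.178 Ω.
V_out = 3.15 × 4.178/(13.69 + 4.178) = 0.7366 V.

V_out ≈ 0.737 V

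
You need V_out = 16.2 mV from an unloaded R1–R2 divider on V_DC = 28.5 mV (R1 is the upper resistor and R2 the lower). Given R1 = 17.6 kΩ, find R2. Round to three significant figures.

V_out/V_DC = R2/(R1+R2) = 0.5684.
Rearranging, R2 = R1·k/(1−k) = 17.6 × 1.317 = 23.18 kΩ.

R2 ≈ 23.2 kΩ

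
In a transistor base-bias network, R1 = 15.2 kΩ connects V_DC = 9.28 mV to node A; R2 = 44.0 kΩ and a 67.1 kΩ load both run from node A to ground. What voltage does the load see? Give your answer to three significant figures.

V_out ≈ 5.90 mV

First combine the lower leg with the load: R2 ‖ R_L = 26.57 kΩ.
Now apply the divider: V_out = 9.28 × 0.6361 = 5.903 mV.
(Unloaded it would be 6.90 mV; the load pulls it down.)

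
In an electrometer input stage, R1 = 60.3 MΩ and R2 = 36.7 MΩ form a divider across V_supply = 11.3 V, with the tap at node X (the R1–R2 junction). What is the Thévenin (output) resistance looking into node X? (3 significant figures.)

R_th ≈ 22.8 MΩ

With V_supply suppressed (replaced by a short), R_th = R1 ‖ R2 = (60.30 × 36.7)/(60.30 + 36.7) = 22.81 MΩ.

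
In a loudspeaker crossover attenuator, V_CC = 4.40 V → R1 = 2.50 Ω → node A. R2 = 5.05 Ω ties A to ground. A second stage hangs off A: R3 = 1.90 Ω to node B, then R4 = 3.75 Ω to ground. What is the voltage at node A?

V_A ≈ 2.27 V

Looking into the second stage from A: R3 + R4 = 5.650 Ω appears in parallel with R2.
Effective lower resistance at A: R2 ‖ 5.650 = 2.667 Ω.
First divider: V_A = V_CC · 2.667/(2.50 + 2.667) = 2.271 V.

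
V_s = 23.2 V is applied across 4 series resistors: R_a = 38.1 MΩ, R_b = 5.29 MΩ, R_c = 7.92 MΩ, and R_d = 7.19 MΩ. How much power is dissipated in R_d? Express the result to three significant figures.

P ≈ 1.13 µW

The common current is I = 23.2/58.50 = 0.3966 µA.
P(R_d) = I²·R_d = (0.3966)² × 7.19 = 1.131 µW.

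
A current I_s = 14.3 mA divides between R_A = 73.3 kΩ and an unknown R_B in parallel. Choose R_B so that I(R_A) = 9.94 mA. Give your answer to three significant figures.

R_B ≈ 167 kΩ

In a two-way split, I_A/I_s = R_B/(R_A + R_B).
With f = 0.6951, R_B = R_A · f/(1−f) = 73.3 × 2.280 = 167.1 kΩ.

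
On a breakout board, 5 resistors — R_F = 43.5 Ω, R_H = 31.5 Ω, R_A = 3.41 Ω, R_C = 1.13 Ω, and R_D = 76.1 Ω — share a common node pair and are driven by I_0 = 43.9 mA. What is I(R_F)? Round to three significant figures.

Conductances: ΣG = 1/43.5 + 1/31.5 + 1/3.41 + 1/1.13 + 1/76.1 = 1.246 (1/Ω).
By the current-divider rule, I = I_0 · G_k/ΣG = 43.9 × 0.01845 = 0.8099 mA.

I ≈ 0.810 mA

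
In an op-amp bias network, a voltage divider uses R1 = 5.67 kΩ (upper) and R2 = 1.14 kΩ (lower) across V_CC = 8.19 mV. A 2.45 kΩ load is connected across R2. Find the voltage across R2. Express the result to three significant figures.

First combine the lower leg with the load: R2 ‖ R_L = 0.7780 kΩ.
Now apply the divider: V_out = 8.19 × 0.1207 = 0.9882 mV.

V_out ≈ 0.988 mV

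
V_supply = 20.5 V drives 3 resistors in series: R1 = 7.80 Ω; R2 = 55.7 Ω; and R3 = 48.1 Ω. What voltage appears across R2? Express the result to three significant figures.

ΣR = 7.80 + 55.7 + 48.1 = 111.6 Ω.
V = V_supply · R/ΣR = 20.5 × 0.4991 = 10.23 V.

V ≈ 10.2 V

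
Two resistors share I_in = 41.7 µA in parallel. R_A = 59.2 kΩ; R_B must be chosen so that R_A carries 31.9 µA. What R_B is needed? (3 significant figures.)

R_B ≈ 193 kΩ

In a two-way split, I_A/I_in = R_B/(R_A + R_B).
31.9/41.7 = R_B/(R_A + R_B) → R_B = R_A · (0.7650)/(1 − 0.7650) = 59.2 × 3.255 = 192.7 kΩ.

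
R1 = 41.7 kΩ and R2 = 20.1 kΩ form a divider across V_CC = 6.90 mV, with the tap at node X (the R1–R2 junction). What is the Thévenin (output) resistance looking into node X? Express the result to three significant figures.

R_th ≈ 13.6 kΩ

With V_CC suppressed (replaced by a short), R_th = R1 ‖ R2 = (41.70 × 20.1)/(41.70 + 20.1) = 13.56 kΩ.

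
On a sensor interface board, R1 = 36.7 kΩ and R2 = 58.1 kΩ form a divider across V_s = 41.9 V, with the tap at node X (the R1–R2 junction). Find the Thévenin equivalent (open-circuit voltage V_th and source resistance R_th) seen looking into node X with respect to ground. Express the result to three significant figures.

V_th ≈ 25.7 V, R_th ≈ 22.5 kΩ

Open-circuit (no load on X): V_th = V_s · R2/(R1 + R2) = 41.9 × 58.1/(36.70 + 58.1) = 25.68 V.
Looking into X with the source shorted: R_th = R1·R2/(R1+R2) = 36.70 × 58.1/94.80 = 22.49 kΩ.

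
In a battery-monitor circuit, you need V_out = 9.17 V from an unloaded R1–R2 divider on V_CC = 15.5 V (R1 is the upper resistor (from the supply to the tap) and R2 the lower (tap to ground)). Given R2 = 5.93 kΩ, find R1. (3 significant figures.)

The divider ratio is R2/(R1+R2) = 9.17/15.5 = 0.5916.
So R1 = R2 · (V_CC/V_out − 1) = 5.93 × (15.5/9.17 − 1) = 5.93 × 0.6903 = 4.093 kΩ.

R1 ≈ 4.09 kΩ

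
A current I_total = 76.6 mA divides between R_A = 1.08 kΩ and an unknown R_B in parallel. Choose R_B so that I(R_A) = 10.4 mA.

R_B ≈ 0.170 kΩ

In a two-way split, I_A/I_total = R_B/(R_A + R_B).
10.4/76.6 = R_B/(R_A + R_B) → R_B = R_A · (0.1358)/(1 − 0.1358) = 1.08 × 0.1571 = 0.1697 kΩ.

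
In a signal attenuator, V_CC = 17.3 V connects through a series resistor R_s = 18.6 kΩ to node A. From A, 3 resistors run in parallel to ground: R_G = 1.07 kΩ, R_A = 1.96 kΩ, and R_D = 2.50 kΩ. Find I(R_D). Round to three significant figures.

I ≈ 0.196 mA

Equivalent of the parallel group: R_p = 0.5421 kΩ.
V_A by voltage divider: V_A = 17.3 × 0.5421/(18.6 + 0.5421) = 0.4899 V.
I(R_D) = V_A / R_D = 0.4899/2.50 = 0.1960 mA.
(Check via current divider: I_total = 0.9038 mA; share G_k/ΣG = 0.2168 → same result.)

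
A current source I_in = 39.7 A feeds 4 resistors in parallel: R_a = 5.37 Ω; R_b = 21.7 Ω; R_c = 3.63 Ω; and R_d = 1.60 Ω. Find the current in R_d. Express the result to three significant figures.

ΣG = 1/5.37 + 1/21.7 + 1/3.63 + 1/1.60 = 1.133.
R_d takes the fraction G_k/ΣG = 0.6250/1.133 = 0.5517, so I = 39.7 × 0.5517 = 21.90 A.

I ≈ 21.9 A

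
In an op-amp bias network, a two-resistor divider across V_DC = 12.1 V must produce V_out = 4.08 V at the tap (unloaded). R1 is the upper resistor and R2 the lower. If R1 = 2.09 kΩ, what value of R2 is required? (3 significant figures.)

R2 ≈ 1.06 kΩ

V_out/V_DC = R2/(R1+R2) = 0.3372.
So R2 = R1 · V_out/(V_DC − V_out) = 2.09 × 4.08/(12.1 − 4.08) = 2.09 × 0.5087 = 1.063 kΩ.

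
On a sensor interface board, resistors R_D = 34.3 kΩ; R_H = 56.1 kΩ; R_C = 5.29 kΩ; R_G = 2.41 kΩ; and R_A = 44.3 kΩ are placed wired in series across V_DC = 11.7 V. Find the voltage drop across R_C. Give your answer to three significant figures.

Total series resistance ΣR = 34.3 + 56.1 + 5.29 + 2.41 + 44.3 = 142.4 kΩ.
By the voltage-divider rule, V = 11.7 × 5.290/142.4 = 0.4346 V.

V ≈ 0.435 V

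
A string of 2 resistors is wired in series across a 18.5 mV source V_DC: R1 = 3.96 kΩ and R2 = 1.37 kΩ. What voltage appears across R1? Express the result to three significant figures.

V ≈ 13.7 mV

Total series resistance ΣR = 3.96 + 1.37 = 5.330 kΩ.
V = V_DC · R/ΣR = 18.5 × 0.7430 = 13.74 mV.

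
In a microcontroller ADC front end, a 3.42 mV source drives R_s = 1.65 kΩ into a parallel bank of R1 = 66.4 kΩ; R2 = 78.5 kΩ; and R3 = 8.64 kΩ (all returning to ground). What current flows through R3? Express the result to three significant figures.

Combine the parallel branches: R_p = (1/66.4 + 1/78.5 + 1/8.64)⁻¹ = 6.967 kΩ.
V_A by voltage divider: V_A = 3.42 × 6.967/(1.65 + 6.967) = 2.765 mV.
Branch current I = V_A/R3 = 2.765/8.64 = 0.3200 µA.

I ≈ 0.320 µA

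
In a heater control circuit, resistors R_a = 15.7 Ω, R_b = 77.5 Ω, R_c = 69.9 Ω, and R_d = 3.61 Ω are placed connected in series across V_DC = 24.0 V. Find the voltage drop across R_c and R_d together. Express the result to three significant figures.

Total series resistance ΣR = 15.7 + 77.5 + 69.9 + 3.61 = 166.7 Ω.
R_{R_c..R_d} = 69.9 + 3.61 = 73.51 Ω.
By the voltage-divider rule, V = 24.0 × 73.51/166.7 = 10.58 V.

V ≈ 10.6 V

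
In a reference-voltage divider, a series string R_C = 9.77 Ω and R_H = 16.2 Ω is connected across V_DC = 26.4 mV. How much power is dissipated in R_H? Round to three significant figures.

P ≈ 16.7 µW

Series current I = V_DC/ΣR = 26.4/25.97 = 1.017 mA.
V(R_H) = I·R = 16.47 mV; P = V·I = 16.47 × 1.017 = 16.74 µW.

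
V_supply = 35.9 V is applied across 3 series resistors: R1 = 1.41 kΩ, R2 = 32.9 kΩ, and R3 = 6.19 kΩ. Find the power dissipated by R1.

P ≈ 1.11 mW

The common current is I = 35.9/40.50 = 0.8864 mA.
V(R1) = I·R = 1.250 V; P = V·I = 1.250 × 0.8864 = 1.108 mW.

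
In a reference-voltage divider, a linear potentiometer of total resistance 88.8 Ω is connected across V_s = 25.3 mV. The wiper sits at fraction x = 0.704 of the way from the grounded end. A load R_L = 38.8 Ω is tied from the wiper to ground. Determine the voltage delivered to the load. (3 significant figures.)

V_out ≈ 12.1 mV

Lower segment x·R_p = 62.52 Ω; upper segment (1−x)·R_p = 26.28 Ω.
R_L loads the lower segment: effective lower R = 23.94 Ω.
Loaded-divider output: V_out = 25.3 × 0.4767 = 12.06 mV.
(Unloaded: V_out = x·V_s = 17.8 mV.)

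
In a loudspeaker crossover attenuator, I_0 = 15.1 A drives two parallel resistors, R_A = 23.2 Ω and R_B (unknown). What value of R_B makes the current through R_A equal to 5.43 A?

R_B ≈ 13.0 Ω

Two-branch current divider: I_A = I_0 · R_B/(R_A + R_B).
5.43/15.1 = R_B/(R_A + R_B) → R_B = R_A · (0.3596)/(1 − 0.3596) = 23.2 × 0.5615 = 13.03 Ω.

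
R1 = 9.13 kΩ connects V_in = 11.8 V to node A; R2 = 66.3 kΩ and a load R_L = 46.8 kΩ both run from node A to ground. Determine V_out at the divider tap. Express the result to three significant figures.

R2 ‖ R_L = (66.3 × 46.8)/(66.3 + 46.8) = 27.43 kΩ.
Voltage divider with the loaded lower leg: V_out = 11.8 × 27.43/(9.13 + 27.43) = 11.8 × 0.7503 = 8.854 V.

V_out ≈ 8.85 V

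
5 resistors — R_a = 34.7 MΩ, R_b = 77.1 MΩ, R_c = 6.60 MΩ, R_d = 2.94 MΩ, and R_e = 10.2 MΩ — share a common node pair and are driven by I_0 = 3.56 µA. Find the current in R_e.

ΣG = 1/34.7 + 1/77.1 + 1/6.60 + 1/2.94 + 1/10.2 = 0.6315.
By the current-divider rule, I = I_0 · G_k/ΣG = 3.56 × 0.1553 = 0.5527 µA.

I ≈ 0.553 µA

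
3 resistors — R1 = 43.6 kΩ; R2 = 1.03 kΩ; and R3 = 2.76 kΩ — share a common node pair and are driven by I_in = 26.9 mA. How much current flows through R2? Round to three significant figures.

Total conductance ΣG = 1/43.6 + 1/1.03 + 1/2.76 = 1.356 (units of 1/kΩ).
Current divider: I(R2) = I_in · G_k/ΣG = 26.9 × (0.9709/1.356) = 26.9 × 0.7159 = 19.26 mA.

I ≈ 19.3 mA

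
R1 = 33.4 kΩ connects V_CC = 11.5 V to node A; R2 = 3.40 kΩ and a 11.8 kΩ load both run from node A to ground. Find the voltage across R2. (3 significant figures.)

V_out ≈ 0.842 V

First combine the lower leg with the load: R2 ‖ R_L = 2.639 kΩ.
Then V_out = V_CC · R2'/(R1 + R2') = 11.5 × 2.639/36.04 = 0.8422 V.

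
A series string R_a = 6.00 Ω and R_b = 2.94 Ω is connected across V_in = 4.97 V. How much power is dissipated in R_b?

P ≈ 0.909 W

ΣR = 8.940 Ω → I = 4.97/8.940 = 0.5559 A.
P(R_b) = I²·R_b = (0.5559)² × 2.94 = 0.9086 W.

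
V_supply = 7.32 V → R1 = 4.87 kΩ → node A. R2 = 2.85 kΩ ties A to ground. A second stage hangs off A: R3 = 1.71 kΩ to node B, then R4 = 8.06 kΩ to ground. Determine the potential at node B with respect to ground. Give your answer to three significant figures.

V_B ≈ 1.88 V

Node A sees R2 in parallel with the series input of stage 2, R3 + R4 = 9.770 kΩ.
Effective lower resistance at A: R2 ‖ 9.770 = 2.206 kΩ.
V_A = 7.32 × 2.206/(4.87 + 2.206) = 2.282 V.
Stage 2 is unloaded, so V_B = V_A · R4/(R3+R4) = 2.282 × 8.06/9.770 = 1.883 V.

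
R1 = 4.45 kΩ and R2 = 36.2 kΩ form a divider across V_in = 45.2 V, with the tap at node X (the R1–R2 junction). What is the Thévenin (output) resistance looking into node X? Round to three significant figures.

Looking into X with the source shorted: R_th = R1·R2/(R1+R2) = 4.450 × 36.2/40.65 = 3.963 kΩ.

R_th ≈ 3.96 kΩ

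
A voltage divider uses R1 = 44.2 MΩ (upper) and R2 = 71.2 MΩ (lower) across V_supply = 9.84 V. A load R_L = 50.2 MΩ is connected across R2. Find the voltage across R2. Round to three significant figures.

V_out ≈ 3.93 V

First combine the lower leg with the load: R2 ‖ R_L = 29.44 MΩ.
Then V_out = V_supply · R2'/(R1 + R2') = 9.84 × 29.44/73.64 = 3.934 V.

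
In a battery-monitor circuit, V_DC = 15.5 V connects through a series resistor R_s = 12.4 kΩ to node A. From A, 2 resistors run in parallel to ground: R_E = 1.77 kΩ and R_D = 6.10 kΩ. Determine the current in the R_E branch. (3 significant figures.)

Parallel bank: R_p = 1/(1/1.77 + 1/6.10) = 1.372 kΩ.
V_A by voltage divider: V_A = 15.5 × 1.372/(12.4 + 1.372) = 1.544 V.
I(R_E) = V_A / R_E = 1.544/1.77 = 0.8724 mA.

I ≈ 0.872 mA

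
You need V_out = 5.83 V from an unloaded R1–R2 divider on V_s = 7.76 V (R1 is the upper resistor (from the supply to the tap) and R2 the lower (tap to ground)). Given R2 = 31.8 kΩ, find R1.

Required fraction k = V_out/V_s = 0.7513.
Rearranging, R1 = R2·(1−k)/k = 31.8 × 0.3310 = 10.53 kΩ.

R1 ≈ 10.5 kΩ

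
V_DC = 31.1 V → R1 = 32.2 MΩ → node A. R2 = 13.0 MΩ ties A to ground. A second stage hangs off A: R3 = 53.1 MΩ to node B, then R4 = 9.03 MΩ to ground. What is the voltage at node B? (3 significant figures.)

Node A sees R2 in parallel with the series input of stage 2, R3 + R4 = 62.13 MΩ.
Effective lower resistance at A: R2 ‖ 62.13 = 10.75 MΩ.
So V_A = 31.1 × 0.2503 = 7.784 V.
V_B = V_A × 0.1453 = 1.131 V.

V_B ≈ 1.13 V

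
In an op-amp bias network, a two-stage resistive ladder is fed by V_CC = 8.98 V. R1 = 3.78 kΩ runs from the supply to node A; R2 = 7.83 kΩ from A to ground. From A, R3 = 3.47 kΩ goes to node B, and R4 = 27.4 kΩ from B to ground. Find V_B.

V_B ≈ 4.97 V

Looking into the second stage from A: R3 + R4 = 30.87 kΩ appears in parallel with R2.
Effective lower resistance at A: R2 ‖ 30.87 = 6.246 kΩ.
First divider: V_A = V_CC · 6.246/(3.78 + 6.246) = 5.594 V.
Stage 2 is unloaded, so V_B = V_A · R4/(R3+R4) = 5.594 × 27.4/30.87 = 4.965 V.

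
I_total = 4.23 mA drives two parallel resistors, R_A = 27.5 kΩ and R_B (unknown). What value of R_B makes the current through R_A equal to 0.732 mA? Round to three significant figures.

In a two-way split, I_A/I_total = R_B/(R_A + R_B).
0.732/4.23 = R_B/(R_A + R_B) → R_B = R_A · (0.1730)/(1 − 0.1730) = 27.5 × 0.2093 = 5.755 kΩ.

R_B ≈ 5.75 kΩ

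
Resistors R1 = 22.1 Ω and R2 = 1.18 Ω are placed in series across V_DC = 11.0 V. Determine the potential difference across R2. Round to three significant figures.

V ≈ 0.558 V

Total series resistance ΣR = 22.1 + 1.18 = 23.28 Ω.
Voltage divider: V = V_DC · (1.180 / 23.28) = 11.0 × 0.05069 = 0.5576 V.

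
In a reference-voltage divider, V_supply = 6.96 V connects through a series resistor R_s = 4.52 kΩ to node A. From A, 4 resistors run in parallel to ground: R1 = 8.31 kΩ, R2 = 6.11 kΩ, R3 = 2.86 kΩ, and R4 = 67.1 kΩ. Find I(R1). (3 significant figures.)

I ≈ 0.213 mA

Equivalent of the parallel group: R_p = 1.542 kΩ.
V_A = 6.96 × 1.542/6.062 = 1.770 V.
Branch current I = V_A/R1 = 1.770/8.31 = 0.2130 mA.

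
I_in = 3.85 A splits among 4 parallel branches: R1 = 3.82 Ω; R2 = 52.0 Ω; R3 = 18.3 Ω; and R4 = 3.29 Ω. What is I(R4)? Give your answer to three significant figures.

Conductances: ΣG = 1/3.82 + 1/52.0 + 1/18.3 + 1/3.29 = 0.6396 (1/Ω).
R4 takes the fraction G_k/ΣG = 0.3040/0.6396 = 0.4752, so I = 3.85 × 0.4752 = 1.830 A.

I ≈ 1.83 A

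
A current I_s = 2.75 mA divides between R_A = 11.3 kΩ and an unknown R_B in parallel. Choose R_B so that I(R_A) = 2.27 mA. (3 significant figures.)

Two-branch current divider: I_A = I_s · R_B/(R_A + R_B).
2.27/2.75 = R_B/(R_A + R_B) → R_B = R_A · (0.8255)/(1 − 0.8255) = 11.3 × 4.729 = 53.44 kΩ.

R_B ≈ 53.4 kΩ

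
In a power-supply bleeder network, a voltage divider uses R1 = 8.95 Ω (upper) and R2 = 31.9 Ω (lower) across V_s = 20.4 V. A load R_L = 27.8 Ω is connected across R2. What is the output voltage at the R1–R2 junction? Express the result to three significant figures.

V_out ≈ 12.7 V

First combine the lower leg with the load: R2 ‖ R_L = 14.85 Ω.
Now apply the divider: V_out = 20.4 × 0.6240 = 12.73 V.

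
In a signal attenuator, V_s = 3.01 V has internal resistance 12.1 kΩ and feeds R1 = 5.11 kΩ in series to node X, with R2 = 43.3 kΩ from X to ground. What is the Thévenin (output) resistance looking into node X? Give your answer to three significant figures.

R1' = 12.1 + 5.11 = 17.21 kΩ (source resistance + R1).
Zeroing V_s shorts the top of R1' to ground, so R_th = R1' ‖ R2 = 12.32 kΩ.

R_th ≈ 12.3 kΩ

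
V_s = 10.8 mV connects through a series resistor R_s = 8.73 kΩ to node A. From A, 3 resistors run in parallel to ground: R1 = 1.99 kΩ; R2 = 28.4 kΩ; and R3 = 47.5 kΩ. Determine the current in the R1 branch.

Parallel bank: R_p = 1/(1/1.99 + 1/28.4 + 1/47.5) = 1.790 kΩ.
V_A by voltage divider: V_A = 10.8 × 1.790/(8.73 + 1.790) = 1.837 mV.
I(R1) = V_A / R1 = 1.837/1.99 = 0.9233 µA.

I ≈ 0.923 µA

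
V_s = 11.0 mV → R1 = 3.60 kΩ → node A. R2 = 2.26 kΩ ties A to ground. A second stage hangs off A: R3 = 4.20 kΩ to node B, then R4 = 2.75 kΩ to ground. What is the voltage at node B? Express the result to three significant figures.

V_B ≈ 1.40 mV

Looking into the second stage from A: R3 + R4 = 6.950 kΩ appears in parallel with R2.
Effective lower resistance at A: R2 ‖ 6.950 = 1.705 kΩ.
So V_A = 11.0 × 0.3214 = 3.536 mV.
V_B = V_A × 0.3957 = 1.399 mV.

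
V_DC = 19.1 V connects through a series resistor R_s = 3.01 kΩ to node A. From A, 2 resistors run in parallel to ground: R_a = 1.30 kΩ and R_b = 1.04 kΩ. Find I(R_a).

I ≈ 2.37 mA

Combine the parallel branches: R_p = (1/1.30 + 1/1.04)⁻¹ = 0.5778 kΩ.
V_A = 19.1 × 0.5778/3.588 = 3.076 V.
I(R_a) = V_A / R_a = 3.076/1.30 = 2.366 mA.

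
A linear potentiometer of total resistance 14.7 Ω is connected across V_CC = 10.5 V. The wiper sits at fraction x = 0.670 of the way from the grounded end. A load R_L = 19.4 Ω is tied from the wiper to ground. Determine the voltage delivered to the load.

V_out ≈ 6.03 V

The pot divides into 4.851 Ω above the wiper and 9.849 Ω below.
R_L loads the lower segment: effective lower R = 6.533 Ω.
Loaded-divider output: V_out = 10.5 × 0.5739 = 6.026 V.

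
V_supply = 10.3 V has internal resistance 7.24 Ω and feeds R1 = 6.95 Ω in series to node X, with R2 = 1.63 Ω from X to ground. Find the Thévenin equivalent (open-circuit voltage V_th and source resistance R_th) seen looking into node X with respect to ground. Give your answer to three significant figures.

R1' = 7.24 + 6.95 = 14.19 Ω (source resistance + R1).
Open-circuit (no load on X): V_th = V_supply · R2/(R1' + R2) = 10.3 × 1.63/(14.19 + 1.63) = 1.061 V.
Looking into X with the source shorted: R_th = R1'·R2/(R1'+R2) = 14.19 × 1.63/15.82 = 1.462 Ω.

V_th ≈ 1.06 V, R_th ≈ 1.46 Ω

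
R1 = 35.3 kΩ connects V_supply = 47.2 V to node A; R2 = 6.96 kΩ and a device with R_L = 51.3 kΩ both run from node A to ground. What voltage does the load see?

V_out ≈ 6.98 V

R2 ‖ R_L = (6.96 × 51.3)/(6.96 + 51.3) = 6.129 kΩ.
Then V_out = V_supply · R2'/(R1 + R2') = 47.2 × 6.129/41.43 = 6.982 V.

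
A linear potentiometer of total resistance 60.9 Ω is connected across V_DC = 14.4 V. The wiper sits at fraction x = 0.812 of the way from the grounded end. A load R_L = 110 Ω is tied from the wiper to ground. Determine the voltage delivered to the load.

Lower segment x·R_p = 49.45 Ω; upper segment (1−x)·R_p = 11.45 Ω.
(x·R_p) ‖ R_L = 34.11 Ω.
Then V_out = V_DC · 34.11/(11.45 + 34.11) = 10.78 V.
(Unloaded: V_out = x·V_DC = 11.7 V.)

V_out ≈ 10.8 V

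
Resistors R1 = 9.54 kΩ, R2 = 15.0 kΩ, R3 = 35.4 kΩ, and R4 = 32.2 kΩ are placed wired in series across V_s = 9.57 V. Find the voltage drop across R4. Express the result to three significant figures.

ΣR = 9.54 + 15.0 + 35.4 + 32.2 = 92.14 kΩ.
Voltage divider: V = V_s · (32.20 / 92.14) = 9.57 × 0.3495 = 3.344 V.

V ≈ 3.34 V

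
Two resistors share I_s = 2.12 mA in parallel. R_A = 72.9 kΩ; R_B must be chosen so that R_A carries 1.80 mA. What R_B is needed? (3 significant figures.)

The fraction through R_A equals R_B/(R_A+R_B).
1.80/2.12 = R_B/(R_A + R_B) → R_B = R_A · (0.8491)/(1 − 0.8491) = 72.9 × 5.625 = 410.1 kΩ.

R_B ≈ 410 kΩ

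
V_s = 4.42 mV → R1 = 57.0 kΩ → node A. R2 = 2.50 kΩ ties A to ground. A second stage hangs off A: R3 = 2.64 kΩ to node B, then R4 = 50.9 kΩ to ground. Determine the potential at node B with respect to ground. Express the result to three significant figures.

Looking into the second stage from A: R3 + R4 = 53.54 kΩ appears in parallel with R2.
R2 ‖ (R3+R4) = 2.388 kΩ.
First divider: V_A = V_s · 2.388/(57.0 + 2.388) = 0.1778 mV.
Then the unloaded second divider: V_B = V_A × R4/(R3+R4) = 0.1778 × 0.9507 = 0.1690 mV.

V_B ≈ 0.169 mV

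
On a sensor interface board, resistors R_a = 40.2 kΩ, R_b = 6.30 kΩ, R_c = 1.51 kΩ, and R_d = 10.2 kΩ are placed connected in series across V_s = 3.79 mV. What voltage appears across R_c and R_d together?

Total series resistance ΣR = 40.2 + 6.30 + 1.51 + 10.2 = 58.21 kΩ.
R_{R_c..R_d} = 1.51 + 10.2 = 11.71 kΩ.
By the voltage-divider rule, V = 3.79 × 11.71/58.21 = 0.7624 mV.

V ≈ 0.762 mV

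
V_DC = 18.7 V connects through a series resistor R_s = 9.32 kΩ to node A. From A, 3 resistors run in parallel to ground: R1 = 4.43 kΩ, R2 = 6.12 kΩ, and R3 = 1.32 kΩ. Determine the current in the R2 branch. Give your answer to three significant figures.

I ≈ 0.261 mA

Parallel bank: R_p = 1/(1/4.43 + 1/6.12 + 1/1.32) = 0.8721 kΩ.
Node voltage V_A = V_DC · R_p/(R_s + R_p) = 18.7 × 0.08556 = 1.600 V.
Branch current I = V_A/R2 = 1.600/6.12 = 0.2614 mA.
(Check via current divider: I_total = 1.835 mA; share G_k/ΣG = 0.1425 → same result.)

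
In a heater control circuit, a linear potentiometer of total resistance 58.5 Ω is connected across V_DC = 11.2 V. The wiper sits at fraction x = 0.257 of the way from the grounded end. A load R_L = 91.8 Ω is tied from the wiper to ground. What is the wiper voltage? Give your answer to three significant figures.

V_out ≈ 2.57 V

Split the track: R_lower = x·R_p = 15.03 Ω, R_upper = (1−x)·R_p = 43.47 Ω.
R_L loads the lower segment: effective lower R = 12.92 Ω.
Loaded-divider output: V_out = 11.2 × 0.2291 = 2.566 V.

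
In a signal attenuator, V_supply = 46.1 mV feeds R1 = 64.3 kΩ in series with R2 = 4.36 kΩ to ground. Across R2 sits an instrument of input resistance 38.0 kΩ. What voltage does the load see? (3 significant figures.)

R2 ‖ R_L = (4.36 × 38.0)/(4.36 + 38.0) = 3.911 kΩ.
Then V_out = V_supply · R2'/(R1 + R2') = 46.1 × 3.911/68.21 = 2.643 mV.

V_out ≈ 2.64 mV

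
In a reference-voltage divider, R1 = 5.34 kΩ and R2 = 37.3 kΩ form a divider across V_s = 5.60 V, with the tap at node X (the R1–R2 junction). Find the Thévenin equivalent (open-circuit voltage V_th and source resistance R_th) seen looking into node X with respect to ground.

V_th ≈ 4.90 V, R_th ≈ 4.67 kΩ

Open-circuit (no load on X): V_th = V_s · R2/(R1 + R2) = 5.60 × 37.3/(5.340 + 37.3) = 4.899 V.
Zeroing V_s shorts the top of R1 to ground, so R_th = R1 ‖ R2 = 4.671 kΩ.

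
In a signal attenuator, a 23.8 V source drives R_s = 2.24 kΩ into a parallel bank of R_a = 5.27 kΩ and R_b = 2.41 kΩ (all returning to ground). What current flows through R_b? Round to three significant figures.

I ≈ 4.19 mA

Equivalent of the parallel group: R_p = 1.654 kΩ.
V_A = 23.8 × 1.654/3.894 = 10.11 V.
I(R_b) = V_A / R_b = 10.11/2.41 = 4.194 mA.
(Check via current divider: I_total = 6.112 mA; share G_k/ΣG = 0.6862 → same result.)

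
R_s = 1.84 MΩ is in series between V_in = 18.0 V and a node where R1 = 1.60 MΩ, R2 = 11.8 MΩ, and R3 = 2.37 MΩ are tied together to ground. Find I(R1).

Parallel bank: R_p = 1/(1/1.60 + 1/11.8 + 1/2.37) = 0.8836 MΩ.
V_A by voltage divider: V_A = 18.0 × 0.8836/(1.84 + 0.8836) = 5.840 V.
Branch current I = V_A/R1 = 5.840/1.60 = 3.650 µA.
(Equivalently: I_total = 6.609 µA, then current-divider fraction G_k/ΣG = 0.5523.)

I ≈ 3.65 µA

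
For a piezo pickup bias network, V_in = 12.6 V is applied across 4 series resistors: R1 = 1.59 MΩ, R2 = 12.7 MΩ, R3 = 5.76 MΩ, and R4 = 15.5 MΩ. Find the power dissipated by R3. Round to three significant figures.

Series current I = V_in/ΣR = 12.6/35.55 = 0.3544 µA.
P = I²R = 0.1256 × 5.76 = 0.7236 µW.

P ≈ 0.724 µW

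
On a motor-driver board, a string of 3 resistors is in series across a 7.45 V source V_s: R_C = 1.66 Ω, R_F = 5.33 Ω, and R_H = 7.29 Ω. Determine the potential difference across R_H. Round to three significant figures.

Series total: ΣR = 1.66 + 5.33 + 7.29 = 14.28 Ω.
V = V_s · R/ΣR = 7.45 × 0.5105 = 3.803 V.

V ≈ 3.80 V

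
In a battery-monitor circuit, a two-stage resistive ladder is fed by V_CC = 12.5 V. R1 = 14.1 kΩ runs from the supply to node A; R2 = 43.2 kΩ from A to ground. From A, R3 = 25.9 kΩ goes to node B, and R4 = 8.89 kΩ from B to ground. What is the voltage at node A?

The second stage (R3 + R4 = 34.79 kΩ) loads node A in parallel with R2.
R2 ‖ (R3+R4) = 19.27 kΩ.
V_A = 12.5 × 19.27/(14.1 + 19.27) = 7.218 V.

V_A ≈ 7.22 V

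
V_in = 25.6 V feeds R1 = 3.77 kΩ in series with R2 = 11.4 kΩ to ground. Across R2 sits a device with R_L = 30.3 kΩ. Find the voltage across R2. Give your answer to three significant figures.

V_out ≈ 17.6 V

The load sits in parallel with R2, giving an effective lower resistance R2' = R2·R_L/(R2+R_L) = 8.283 kΩ.
Then V_out = V_in · R2'/(R1 + R2') = 25.6 × 8.283/12.05 = 17.59 V.
(Unloaded it would be 19.2 V; the load pulls it down.)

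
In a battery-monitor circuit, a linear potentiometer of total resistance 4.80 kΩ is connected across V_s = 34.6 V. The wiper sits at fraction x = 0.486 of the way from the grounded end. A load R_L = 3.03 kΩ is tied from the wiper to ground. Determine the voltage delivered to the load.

Split the track: R_lower = x·R_p = 2.333 kΩ, R_upper = (1−x)·R_p = 2.467 kΩ.
R_L loads the lower segment: effective lower R = 1.318 kΩ.
V_out = 34.6 × 1.318/(2.467 + 1.318) = 12.05 V.

V_out ≈ 12.0 V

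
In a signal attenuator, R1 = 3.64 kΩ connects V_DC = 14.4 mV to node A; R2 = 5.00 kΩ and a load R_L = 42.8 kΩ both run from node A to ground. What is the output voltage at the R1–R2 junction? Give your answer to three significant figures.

The load sits in parallel with R2, giving an effective lower resistance R2' = R2·R_L/(R2+R_L) = 4.477 kΩ.
Now apply the divider: V_out = 14.4 × 0.5516 = 7.942 mV.

V_out ≈ 7.94 mV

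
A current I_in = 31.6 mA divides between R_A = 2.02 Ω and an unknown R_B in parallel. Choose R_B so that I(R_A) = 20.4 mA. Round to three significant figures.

The fraction through R_A equals R_B/(R_A+R_B).
With f = 0.6456, R_B = R_A · f/(1−f) = 2.02 × 1.821 = 3.679 Ω.

R_B ≈ 3.68 Ω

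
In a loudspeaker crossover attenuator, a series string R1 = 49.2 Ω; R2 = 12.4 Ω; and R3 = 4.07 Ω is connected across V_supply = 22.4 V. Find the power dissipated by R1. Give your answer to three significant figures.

Series current I = V_supply/ΣR = 22.4/65.67 = 0.3411 A.
P = I²R = 0.1163 × 49.2 = 5.724 W.

P ≈ 5.72 W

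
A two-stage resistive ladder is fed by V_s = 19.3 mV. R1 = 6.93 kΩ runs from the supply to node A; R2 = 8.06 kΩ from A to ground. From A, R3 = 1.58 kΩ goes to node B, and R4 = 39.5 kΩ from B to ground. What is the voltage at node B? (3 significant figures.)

V_B ≈ 9.15 mV

The second stage (R3 + R4 = 41.08 kΩ) loads node A in parallel with R2.
R2 ‖ (R3+R4) = 6.738 kΩ.
So V_A = 19.3 × 0.4930 = 9.514 mV.
V_B = V_A × 0.9615 = 9.148 mV.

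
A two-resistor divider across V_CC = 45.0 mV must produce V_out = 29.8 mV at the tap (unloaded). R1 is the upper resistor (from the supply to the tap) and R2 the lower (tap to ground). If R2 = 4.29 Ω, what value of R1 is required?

R1 ≈ 2.19 Ω

V_out/V_CC = R2/(R1+R2) = 0.6622.
R1 = R2·(1/k − 1) = 4.29 × 0.5101 = 2.188 Ω.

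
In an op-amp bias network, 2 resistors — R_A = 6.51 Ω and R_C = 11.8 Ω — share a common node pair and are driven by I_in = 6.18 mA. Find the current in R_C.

Two-branch current divider: I_k = I_in · R_other/(R_1 + R_2).
So I = 6.18 × 6.51/18.31 = 2.197 mA.

I ≈ 2.20 mA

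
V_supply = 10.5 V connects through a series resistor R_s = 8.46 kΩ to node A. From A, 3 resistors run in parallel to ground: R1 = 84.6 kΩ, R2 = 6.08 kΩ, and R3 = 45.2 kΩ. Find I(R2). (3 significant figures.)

I ≈ 0.645 mA

Parallel bank: R_p = 1/(1/84.6 + 1/6.08 + 1/45.2) = 5.040 kΩ.
V_A by voltage divider: V_A = 10.5 × 5.040/(8.46 + 5.040) = 3.920 V.
I(R2) = V_A / R2 = 3.920/6.08 = 0.6447 mA.
(Equivalently: I_total = 0.7778 mA, then current-divider fraction G_k/ΣG = 0.8289.)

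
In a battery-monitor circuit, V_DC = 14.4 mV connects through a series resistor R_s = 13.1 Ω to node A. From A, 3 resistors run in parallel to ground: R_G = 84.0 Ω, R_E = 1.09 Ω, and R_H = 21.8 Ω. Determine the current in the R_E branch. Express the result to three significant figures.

I ≈ 0.959 mA

Equivalent of the parallel group: R_p = 1.025 Ω.
V_A by voltage divider: V_A = 14.4 × 1.025/(13.1 + 1.025) = 1.045 mV.
I(R_E) = V_A / R_E = 1.045/1.09 = 0.9590 mA.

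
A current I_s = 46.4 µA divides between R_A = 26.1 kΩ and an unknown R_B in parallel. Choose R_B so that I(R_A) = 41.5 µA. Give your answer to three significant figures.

R_B ≈ 221 kΩ

The fraction through R_A equals R_B/(R_A+R_B).
41.5/46.4 = R_B/(R_A + R_B) → R_B = R_A · (0.8944)/(1 − 0.8944) = 26.1 × 8.469 = 221.1 kΩ.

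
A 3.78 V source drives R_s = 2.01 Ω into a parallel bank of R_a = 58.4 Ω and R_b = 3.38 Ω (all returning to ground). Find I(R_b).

Parallel bank: R_p = 1/(1/58.4 + 1/3.38) = 3.195 Ω.
V_A by voltage divider: V_A = 3.78 × 3.195/(2.01 + 3.195) = 2.320 V.
I(R_b) = V_A / R_b = 2.320/3.38 = 0.6865 A.

I ≈ 0.686 A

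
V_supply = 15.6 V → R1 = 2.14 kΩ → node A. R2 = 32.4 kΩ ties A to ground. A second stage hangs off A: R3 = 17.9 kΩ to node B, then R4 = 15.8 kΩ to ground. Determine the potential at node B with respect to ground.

V_B ≈ 6.48 V

Node A sees R2 in parallel with the series input of stage 2, R3 + R4 = 33.70 kΩ.
R2 ‖ (R3+R4) = 16.52 kΩ.
So V_A = 15.6 × 0.8853 = 13.81 V.
Then the unloaded second divider: V_B = V_A × R4/(R3+R4) = 13.81 × 0.4688 = 6.475 V.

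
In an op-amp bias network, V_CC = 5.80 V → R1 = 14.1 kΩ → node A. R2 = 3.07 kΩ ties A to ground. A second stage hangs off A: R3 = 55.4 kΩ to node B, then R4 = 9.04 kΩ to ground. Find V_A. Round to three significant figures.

The second stage (R3 + R4 = 64.44 kΩ) loads node A in parallel with R2.
Effective lower resistance at A: R2 ‖ 64.44 = 2.930 kΩ.
First divider: V_A = V_CC · 2.930/(14.1 + 2.930) = 0.9980 V.

V_A ≈ 0.998 V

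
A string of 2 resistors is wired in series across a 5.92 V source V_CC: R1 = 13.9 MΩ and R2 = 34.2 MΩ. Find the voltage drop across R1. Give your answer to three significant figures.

V ≈ 1.71 V

Series total: ΣR = 13.9 + 34.2 = 48.10 MΩ.
V = V_CC · R/ΣR = 5.92 × 0.2890 = 1.711 V.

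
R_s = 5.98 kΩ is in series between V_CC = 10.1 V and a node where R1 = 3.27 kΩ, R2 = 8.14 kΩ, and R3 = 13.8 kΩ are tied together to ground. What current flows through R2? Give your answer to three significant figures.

Combine the parallel branches: R_p = (1/3.27 + 1/8.14 + 1/13.8)⁻¹ = 1.996 kΩ.
V_A by voltage divider: V_A = 10.1 × 1.996/(5.98 + 1.996) = 2.527 V.
I(R2) = V_A / R2 = 2.527/8.14 = 0.3105 mA.

I ≈ 0.310 mA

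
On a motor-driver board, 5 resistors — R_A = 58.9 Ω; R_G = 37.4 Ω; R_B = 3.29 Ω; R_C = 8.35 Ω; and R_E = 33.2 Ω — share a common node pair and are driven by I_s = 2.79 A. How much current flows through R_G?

ΣG = 1/58.9 + 1/37.4 + 1/3.29 + 1/8.35 + 1/33.2 = 0.4975.
By the current-divider rule, I = I_s · G_k/ΣG = 2.79 × 0.05374 = 0.1499 A.

I ≈ 0.150 A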